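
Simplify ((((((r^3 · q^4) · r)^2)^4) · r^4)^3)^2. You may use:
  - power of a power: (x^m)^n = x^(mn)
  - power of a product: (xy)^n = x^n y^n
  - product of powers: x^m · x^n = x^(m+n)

q^192r^216

((((((r^3 · q^4) · r)^2)^4) · r^4)^3)^2
= (((((r^3 · q^4) · r)^2)^4) · r^4)^6    [power of a power]
= (((((r^3 · q^4) · r)^2)^4)^6) · ((r^4)^6)    [power of a product]
= ((((r^3 · q^4) · r)^2)^24) · ((r^4)^6)    [power of a power]
= (((r^3 · q^4) · r)^48) · ((r^4)^6)    [power of a power]
= (((r^3 · q^4)^48) · (r^48)) · ((r^4)^6)    [power of a product]
= ((((r^3)^48) · ((q^4)^48)) · (r^48)) · ((r^4)^6)    [power of a product]
= ((r^144 · ((q^4)^48)) · (r^48)) · ((r^4)^6)    [power of a power]
= ((r^144 · q^192) · (r^48)) · ((r^4)^6)    [power of a power]
= ((r^144 · q^192) · r^48) · r^24    [power of a power]
= q^192r^216    [product of powers]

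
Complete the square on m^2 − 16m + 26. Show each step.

(m − 8)^2 − 38

m^2 − 16m + 26
= m^2 − 16m + 64 − 64 + 26    [add and subtract 64]
= (m − 8)^2 − 64 + 26    [perfect-square identity]
= (m − 8)^2 − 38    [combine constants]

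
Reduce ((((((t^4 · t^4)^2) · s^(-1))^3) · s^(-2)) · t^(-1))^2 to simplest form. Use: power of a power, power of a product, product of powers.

s^(-10)t^94

((((((t^4 · t^4)^2) · s^(-1))^3) · s^(-2)) · t^(-1))^2
= ((((((t^4 · t^4)^2) · s^(-1))^3) · s^(-2))^2) · ((t^(-1))^2)    [power of a product]
= ((((((t^4 · t^4)^2) · s^(-1))^3)^2) · ((s^(-2))^2)) · ((t^(-1))^2)    [power of a product]
= (((((t^4 · t^4)^2) · s^(-1))^6) · ((s^(-2))^2)) · ((t^(-1))^2)    [power of a power]
= (((((t^4 · t^4)^2)^6) · ((s^(-1))^6)) · ((s^(-2))^2)) · ((t^(-1))^2)    [power of a product]
= ((((t^4 · t^4)^12) · ((s^(-1))^6)) · ((s^(-2))^2)) · ((t^(-1))^2)    [power of a power]
= (((((t^4)^12) · ((t^4)^12)) · ((s^(-1))^6)) · ((s^(-2))^2)) · ((t^(-1))^2)    [power of a product]
= (((t^48 · ((t^4)^12)) · ((s^(-1))^6)) · ((s^(-2))^2)) · ((t^(-1))^2)    [power of a power]
= (((t^48 · t^48) · ((s^(-1))^6)) · ((s^(-2))^2)) · ((t^(-1))^2)    [power of a power]
= ((t^96 · ((s^(-1))^6)) · ((s^(-2))^2)) · ((t^(-1))^2)    [product of powers]
= ((t^96 · s^(-6)) · ((s^(-2))^2)) · ((t^(-1))^2)    [power of a power]
= ((t^96 · s^(-6)) · s^(-4)) · ((t^(-1))^2)    [power of a power]
= ((t^96 · s^(-6)) · s^(-4)) · t^(-2)    [power of a power]
= s^(-10)t^94    [product of powers]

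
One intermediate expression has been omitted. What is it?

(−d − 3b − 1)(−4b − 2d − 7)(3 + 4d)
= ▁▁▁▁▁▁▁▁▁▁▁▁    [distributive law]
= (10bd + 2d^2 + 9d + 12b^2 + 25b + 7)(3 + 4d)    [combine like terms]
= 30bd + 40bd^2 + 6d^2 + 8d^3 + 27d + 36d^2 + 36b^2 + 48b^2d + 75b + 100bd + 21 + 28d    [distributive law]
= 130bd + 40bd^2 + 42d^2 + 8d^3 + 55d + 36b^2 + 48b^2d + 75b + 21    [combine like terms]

Applying distributive law to the line above:

(4bd + 2d^2 + 7d + 12b^2 + 6bd + 21b + 4b + 2d + 7)(3 + 4d)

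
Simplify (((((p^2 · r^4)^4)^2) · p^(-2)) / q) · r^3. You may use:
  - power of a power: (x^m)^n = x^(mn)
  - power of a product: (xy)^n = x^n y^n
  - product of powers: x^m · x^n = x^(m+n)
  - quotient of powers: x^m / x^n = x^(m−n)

(((((p^2 · r^4)^4)^2) · p^(-2)) / q) · r^3
= ((((p^2 · r^4)^8) · p^(-2)) / q) · r^3    [power of a power]
= (((((p^2)^8) · ((r^4)^8)) · p^(-2)) / q) · r^3    [power of a product]
= (((p^16 · ((r^4)^8)) · p^(-2)) / q) · r^3    [power of a power]
= (((p^16 · r^32) · p^(-2)) / q) · r^3    [power of a power]
= p^14q^(-1)r^35    [quotient of powers; product of powers]

p^14q^(-1)r^35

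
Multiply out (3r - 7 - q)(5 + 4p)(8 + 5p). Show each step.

(3r - 7 - q)(5 + 4p)(8 + 5p)
= (15r + 12pr - 35 - 28p - 5q - 4pq)(8 + 5p)    [distributive law]
= 120r + 75pr + 96pr + 60p^2r - 280 - 175p - 224p - 140p^2 - 40q - 25pq - 32pq - 20p^2q    [distributive law]
= 120r + 171pr + 60p^2r - 280 - 399p - 140p^2 - 40q - 57pq - 20p^2q    [combine like terms]

120r + 171pr + 60p^2r - 280 - 399p - 140p^2 - 40q - 57pq - 20p^2q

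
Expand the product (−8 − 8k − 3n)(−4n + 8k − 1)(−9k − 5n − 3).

(−8 − 8k − 3n)(−4n + 8k − 1)(−9k − 5n − 3)
= (32n − 64k + 8 + 32kn − 64k^2 + 8k + 12n^2 − 24kn + 3n)(−9k − 5n − 3)    [distributive law]
= (35n − 56k + 8 + 8kn − 64k^2 + 12n^2)(−9k − 5n − 3)    [combine like terms]
= −315kn − 175n^2 − 105n + 504k^2 + 280kn + 168k − 72k − 40n − 24 − 72k^2n − 40kn^2 − 24kn + 576k^3 + 320k^2n + 192k^2 − 108kn^2 − 60n^3 − 36n^2    [distributive law]
= −59kn − 211n^2 − 145n + 696k^2 + 96k − 24 + 248k^2n − 148kn^2 + 576k^3 − 60n^3    [combine like terms]

−59kn − 211n^2 − 145n + 696k^2 + 96k − 24 + 248k^2n − 148kn^2 + 576k^3 − 60n^3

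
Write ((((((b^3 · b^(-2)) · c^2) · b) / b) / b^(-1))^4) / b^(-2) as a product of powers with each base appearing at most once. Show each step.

((((((b^3 · b^(-2)) · c^2) · b) / b) / b^(-1))^4) / b^(-2)
= ((((((b^3 · b^(-2)) · c^2) · b) / b)^4) / ((b^(-1))^4)) / b^(-2)    [power of a quotient]
= ((((((b^3 · b^(-2)) · c^2) · b)^4) / (b^4)) / ((b^(-1))^4)) / b^(-2)    [power of a quotient]
= ((((((b^3 · b^(-2)) · c^2)^4) · (b^4)) / (b^4)) / ((b^(-1))^4)) / b^(-2)    [power of a product]
= ((((((b^3 · b^(-2))^4) · ((c^2)^4)) · (b^4)) / (b^4)) / ((b^(-1))^4)) / b^(-2)    [power of a product]
= (((((((b^3)^4) · ((b^(-2))^4)) · ((c^2)^4)) · (b^4)) / (b^4)) / ((b^(-1))^4)) / b^(-2)    [power of a product]
= (((((b^12 · ((b^(-2))^4)) · ((c^2)^4)) · (b^4)) / (b^4)) / ((b^(-1))^4)) / b^(-2)    [power of a power]
= (((((b^12 · b^(-8)) · ((c^2)^4)) · (b^4)) / (b^4)) / ((b^(-1))^4)) / b^(-2)    [power of a power]
= ((((b^4 · ((c^2)^4)) · (b^4)) / (b^4)) / ((b^(-1))^4)) / b^(-2)    [product of powers]
= ((((b^4 · c^8) · (b^4)) / (b^4)) / ((b^(-1))^4)) / b^(-2)    [power of a power]
= ((((b^4 · c^8) · b^4) / b^4) / b^(-4)) / b^(-2)    [power of a power]
= b^10·c^8    [quotient of powers; product of powers]

b^10·c^8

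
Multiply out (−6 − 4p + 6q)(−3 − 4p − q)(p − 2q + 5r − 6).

(−6 − 4p + 6q)(−3 − 4p − q)(p − 2q + 5r − 6)
= (18 + 24p + 6q + 12p + 16p^2 + 4pq − 18q − 24pq − 6q^2)(p − 2q + 5r − 6)    [distributive law]
= (18 + 36p − 12q + 16p^2 − 20pq − 6q^2)(p − 2q + 5r − 6)    [combine like terms]
= 18p − 36q + 90r − 108 + 36p^2 − 72pq + 180pr − 216p − 12pq + 24q^2 − 60qr + 72q + 16p^3 − 32p^2q + 80p^2r − 96p^2 − 20p^2q + 40pq^2 − 100pqr + 120pq − 6pq^2 + 12q^3 − 30q^2r + 36q^2    [distributive law]
= −198p + 36q + 90r − 108 − 60p^2 + 36pq + 180pr + 60q^2 − 60qr + 16p^3 − 52p^2q + 80p^2r + 34pq^2 − 100pqr + 12q^3 − 30q^2r    [combine like terms]

−198p + 36q + 90r − 108 − 60p^2 + 36pq + 180pr + 60q^2 − 60qr + 16p^3 − 52p^2q + 80p^2r + 34pq^2 − 100pqr + 12q^3 − 30q^2r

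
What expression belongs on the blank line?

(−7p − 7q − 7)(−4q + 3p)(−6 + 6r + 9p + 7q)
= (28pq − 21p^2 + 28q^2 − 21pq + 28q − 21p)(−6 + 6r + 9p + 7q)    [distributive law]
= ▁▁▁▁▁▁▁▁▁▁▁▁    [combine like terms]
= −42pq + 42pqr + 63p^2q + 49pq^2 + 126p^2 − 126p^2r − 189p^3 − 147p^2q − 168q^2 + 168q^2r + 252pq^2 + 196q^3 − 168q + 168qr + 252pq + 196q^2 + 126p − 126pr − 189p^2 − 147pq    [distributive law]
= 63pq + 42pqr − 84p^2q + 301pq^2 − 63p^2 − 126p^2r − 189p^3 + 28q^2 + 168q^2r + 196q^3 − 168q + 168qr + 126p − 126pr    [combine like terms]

Applying combine like terms to the line above:

(7pq − 21p^2 + 28q^2 + 28q − 21p)(−6 + 6r + 9p + 7q)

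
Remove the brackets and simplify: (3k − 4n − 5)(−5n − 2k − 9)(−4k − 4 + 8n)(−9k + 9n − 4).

396k^3n + 1044k^2n^2 + 4076k^2n − 6296kn^2 − 644kn − 2664kn^3 − 216k^4 − 924k^3 + 640k^2 + 2068k + 3032n^3 − 588n^2 + 1440n^4 − 2084n + 720

(3k − 4n − 5)(−5n − 2k − 9)(−4k − 4 + 8n)(−9k + 9n − 4)
= (−15kn − 6k^2 − 27k + 20n^2 + 8kn + 36n + 25n + 10k + 45)(−4k − 4 + 8n)(−9k + 9n − 4)    [distributive law]
= (−7kn − 6k^2 − 17k + 20n^2 + 61n + 45)(−4k − 4 + 8n)(−9k + 9n − 4)    [combine like terms]
= (28k^2n + 28kn − 56kn^2 + 24k^3 + 24k^2 − 48k^2n + 68k^2 + 68k − 136kn − 80kn^2 − 80n^2 + 160n^3 − 244kn − 244n + 488n^2 − 180k − 180 + 360n)(−9k + 9n − 4)    [distributive law]
= (−20k^2n − 352kn − 136kn^2 + 24k^3 + 92k^2 − 112k + 408n^2 + 160n^3 + 116n − 180)(−9k + 9n − 4)    [combine like terms]
= 180k^3n − 180k^2n^2 + 80k^2n + 3168k^2n − 3168kn^2 + 1408kn + 1224k^2n^2 − 1224kn^3 + 544kn^2 − 216k^4 + 216k^3n − 96k^3 − 828k^3 + 828k^2n − 368k^2 + 1008k^2 − 1008kn + 448k − 3672kn^2 + 3672n^3 − 1632n^2 − 1440kn^3 + 1440n^4 − 640n^3 − 1044kn + 1044n^2 − 464n + 1620k − 1620n + 720    [distributive law]
= 396k^3n + 1044k^2n^2 + 4076k^2n − 6296kn^2 − 644kn − 2664kn^3 − 216k^4 − 924k^3 + 640k^2 + 2068k + 3032n^3 − 588n^2 + 1440n^4 − 2084n + 720    [combine like terms]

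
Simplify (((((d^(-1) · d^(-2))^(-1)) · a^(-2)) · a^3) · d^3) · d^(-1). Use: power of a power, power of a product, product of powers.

ad^5

(((((d^(-1) · d^(-2))^(-1)) · a^(-2)) · a^3) · d^3) · d^(-1)
= ((((((d^(-1))^(-1)) · ((d^(-2))^(-1))) · a^(-2)) · a^3) · d^3) · d^(-1)    [power of a product]
= ((((d · ((d^(-2))^(-1))) · a^(-2)) · a^3) · d^3) · d^(-1)    [power of a power]
= ((((d · d^2) · a^(-2)) · a^3) · d^3) · d^(-1)    [power of a power]
= (((d^3 · a^(-2)) · a^3) · d^3) · d^(-1)    [product of powers]
= ad^5    [product of powers]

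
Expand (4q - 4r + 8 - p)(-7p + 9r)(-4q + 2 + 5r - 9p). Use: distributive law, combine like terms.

(4q - 4r + 8 - p)(-7p + 9r)(-4q + 2 + 5r - 9p)
= (-28pq + 36qr + 28pr - 36r^2 - 56p + 72r + 7p^2 - 9pr)(-4q + 2 + 5r - 9p)    [distributive law]
= (-28pq + 36qr + 19pr - 36r^2 - 56p + 72r + 7p^2)(-4q + 2 + 5r - 9p)    [combine like terms]
= 112pq^2 - 56pq - 140pqr + 252p^2q - 144q^2r + 72qr + 180qr^2 - 324pqr - 76pqr + 38pr + 95pr^2 - 171p^2r + 144qr^2 - 72r^2 - 180r^3 + 324pr^2 + 224pq - 112p - 280pr + 504p^2 - 288qr + 144r + 360r^2 - 648pr - 28p^2q + 14p^2 + 35p^2r - 63p^3    [distributive law]
= 112pq^2 + 168pq - 540pqr + 224p^2q - 144q^2r - 216qr + 324qr^2 - 890pr + 419pr^2 - 136p^2r + 288r^2 - 180r^3 - 112p + 518p^2 + 144r - 63p^3    [combine like terms]

112pq^2 + 168pq - 540pqr + 224p^2q - 144q^2r - 216qr + 324qr^2 - 890pr + 419pr^2 - 136p^2r + 288r^2 - 180r^3 - 112p + 518p^2 + 144r - 63p^3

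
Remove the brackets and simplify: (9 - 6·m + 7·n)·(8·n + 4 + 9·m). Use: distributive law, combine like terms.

(9 - 6·m + 7·n)·(8·n + 4 + 9·m)
= 72·n + 36 + 81·m - 48·m·n - 24·m - 54·m^2 + 56·n^2 + 28·n + 63·m·n    [distributive law]
= 100·n + 36 + 57·m + 15·m·n - 54·m^2 + 56·n^2    [combine like terms]

100·n + 36 + 57·m + 15·m·n - 54·m^2 + 56·n^2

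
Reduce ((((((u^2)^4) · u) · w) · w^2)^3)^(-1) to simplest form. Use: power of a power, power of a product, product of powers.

u^(-27)w^(-9)

((((((u^2)^4) · u) · w) · w^2)^3)^(-1)
= (((((u^2)^4) · u) · w) · w^2)^(-3)    [power of a power]
= (((((u^2)^4) · u) · w)^(-3)) · ((w^2)^(-3))    [power of a product]
= (((((u^2)^4) · u)^(-3)) · (w^(-3))) · ((w^2)^(-3))    [power of a product]
= (((((u^2)^4)^(-3)) · (u^(-3))) · (w^(-3))) · ((w^2)^(-3))    [power of a product]
= ((((u^2)^(-12)) · (u^(-3))) · (w^(-3))) · ((w^2)^(-3))    [power of a power]
= ((u^(-24) · (u^(-3))) · (w^(-3))) · ((w^2)^(-3))    [power of a power]
= (u^(-27) · (w^(-3))) · ((w^2)^(-3))    [product of powers]
= (u^(-27) · w^(-3)) · w^(-6)    [power of a power]
= u^(-27)w^(-9)    [product of powers]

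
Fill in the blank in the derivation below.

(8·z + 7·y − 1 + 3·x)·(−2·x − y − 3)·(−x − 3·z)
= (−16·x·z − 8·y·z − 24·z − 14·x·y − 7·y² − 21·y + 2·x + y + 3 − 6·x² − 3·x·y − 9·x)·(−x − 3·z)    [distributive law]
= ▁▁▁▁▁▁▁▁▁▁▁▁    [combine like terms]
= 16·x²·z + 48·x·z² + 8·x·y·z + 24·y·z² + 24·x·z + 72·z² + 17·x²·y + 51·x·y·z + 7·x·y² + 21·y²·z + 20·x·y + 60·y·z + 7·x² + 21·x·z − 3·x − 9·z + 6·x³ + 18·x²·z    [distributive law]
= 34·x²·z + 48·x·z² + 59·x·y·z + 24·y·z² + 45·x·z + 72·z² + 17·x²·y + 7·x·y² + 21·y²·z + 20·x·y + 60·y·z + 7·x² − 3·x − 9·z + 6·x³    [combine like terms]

After combine like terms, the bracketed line is:

(−16·x·z − 8·y·z − 24·z − 17·x·y − 7·y² − 20·y − 7·x + 3 − 6·x²)·(−x − 3·z)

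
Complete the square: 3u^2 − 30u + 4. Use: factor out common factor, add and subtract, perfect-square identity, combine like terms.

3(u − 5)^2 − 71

3u^2 − 30u + 4
= 3(u^2 − 10u) + 4    [factor out 3 from the u-terms]
= 3(u^2 − 10u + 25 − 25) + 4    [add and subtract 25 inside the bracket]
= 3(u − 5)^2 − 75 + 4    [perfect-square identity]
= 3(u − 5)^2 − 71    [combine constants]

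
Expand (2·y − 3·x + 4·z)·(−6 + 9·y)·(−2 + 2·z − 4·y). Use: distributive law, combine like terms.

24·y + 12·y^2 − 108·y^2·z − 72·y^3 − 36·x + 36·x·z − 18·x·y − 54·x·y·z + 108·x·y^2 + 48·z − 48·z^2 + 72·y·z^2

(2·y − 3·x + 4·z)·(−6 + 9·y)·(−2 + 2·z − 4·y)
= (−12·y + 18·y^2 + 18·x − 27·x·y − 24·z + 36·y·z)·(−2 + 2·z − 4·y)    [distributive law]
= 24·y − 24·y·z + 48·y^2 − 36·y^2 + 36·y^2·z − 72·y^3 − 36·x + 36·x·z − 72·x·y + 54·x·y − 54·x·y·z + 108·x·y^2 + 48·z − 48·z^2 + 96·y·z − 72·y·z + 72·y·z^2 − 144·y^2·z    [distributive law]
= 24·y + 12·y^2 − 108·y^2·z − 72·y^3 − 36·x + 36·x·z − 18·x·y − 54·x·y·z + 108·x·y^2 + 48·z − 48·z^2 + 72·y·z^2    [combine like terms]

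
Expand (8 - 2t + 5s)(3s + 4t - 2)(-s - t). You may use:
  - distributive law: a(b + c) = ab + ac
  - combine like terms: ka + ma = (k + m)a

-14s^2 - 50st - 36t^2 + 16s + 16t - 29s^2t - 6st^2 + 8t^3 - 15s^3

(8 - 2t + 5s)(3s + 4t - 2)(-s - t)
= (24s + 32t - 16 - 6st - 8t^2 + 4t + 15s^2 + 20st - 10s)(-s - t)    [distributive law]
= (14s + 36t - 16 + 14st - 8t^2 + 15s^2)(-s - t)    [combine like terms]
= -14s^2 - 14st - 36st - 36t^2 + 16s + 16t - 14s^2t - 14st^2 + 8st^2 + 8t^3 - 15s^3 - 15s^2t    [distributive law]
= -14s^2 - 50st - 36t^2 + 16s + 16t - 29s^2t - 6st^2 + 8t^3 - 15s^3    [combine like terms]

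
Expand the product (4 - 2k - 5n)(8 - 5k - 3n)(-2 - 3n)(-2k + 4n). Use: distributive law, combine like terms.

128k - 256n + 272kn + 32n^2 - 144k^2 - 172k^2n - 68kn^2 + 504n^3 + 40k^3 + 60k^3n + 66k^2n^2 - 282kn^3 - 180n^4

(4 - 2k - 5n)(8 - 5k - 3n)(-2 - 3n)(-2k + 4n)
= (32 - 20k - 12n - 16k + 10k^2 + 6kn - 40n + 25kn + 15n^2)(-2 - 3n)(-2k + 4n)    [distributive law]
= (32 - 36k - 52n + 10k^2 + 31kn + 15n^2)(-2 - 3n)(-2k + 4n)    [combine like terms]
= (-64 - 96n + 72k + 108kn + 104n + 156n^2 - 20k^2 - 30k^2n - 62kn - 93kn^2 - 30n^2 - 45n^3)(-2k + 4n)    [distributive law]
= (-64 + 8n + 72k + 46kn + 126n^2 - 20k^2 - 30k^2n - 93kn^2 - 45n^3)(-2k + 4n)    [combine like terms]
= 128k - 256n - 16kn + 32n^2 - 144k^2 + 288kn - 92k^2n + 184kn^2 - 252kn^2 + 504n^3 + 40k^3 - 80k^2n + 60k^3n - 120k^2n^2 + 186k^2n^2 - 372kn^3 + 90kn^3 - 180n^4    [distributive law]
= 128k - 256n + 272kn + 32n^2 - 144k^2 - 172k^2n - 68kn^2 + 504n^3 + 40k^3 + 60k^3n + 66k^2n^2 - 282kn^3 - 180n^4    [combine like terms]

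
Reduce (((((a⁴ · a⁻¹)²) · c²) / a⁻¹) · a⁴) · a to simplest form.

(((((a⁴ · a⁻¹)²) · c²) / a⁻¹) · a⁴) · a
= ((((((a⁴)²) · ((a⁻¹)²)) · c²) / a⁻¹) · a⁴) · a    [power of a product]
= ((((a⁸ · ((a⁻¹)²)) · c²) / a⁻¹) · a⁴) · a    [power of a power]
= ((((a⁸ · a⁻²) · c²) / a⁻¹) · a⁴) · a    [power of a power]
= (((a⁶ · c²) / a⁻¹) · a⁴) · a    [product of powers]
= a¹²·c²    [quotient of powers; product of powers]

a¹²·c²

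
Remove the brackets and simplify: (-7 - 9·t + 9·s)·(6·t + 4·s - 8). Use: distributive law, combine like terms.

30·t - 100·s + 56 - 54·t^2 + 18·s·t + 36·s^2

(-7 - 9·t + 9·s)·(6·t + 4·s - 8)
= -42·t - 28·s + 56 - 54·t^2 - 36·s·t + 72·t + 54·s·t + 36·s^2 - 72·s    [distributive law]
= 30·t - 100·s + 56 - 54·t^2 + 18·s·t + 36·s^2    [combine like terms]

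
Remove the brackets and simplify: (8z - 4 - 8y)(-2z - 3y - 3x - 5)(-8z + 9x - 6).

(8z - 4 - 8y)(-2z - 3y - 3x - 5)(-8z + 9x - 6)
= (-16z^2 - 24yz - 24xz - 40z + 8z + 12y + 12x + 20 + 16yz + 24y^2 + 24xy + 40y)(-8z + 9x - 6)    [distributive law]
= (-16z^2 - 8yz - 24xz - 32z + 52y + 12x + 20 + 24y^2 + 24xy)(-8z + 9x - 6)    [combine like terms]
= 128z^3 - 144xz^2 + 96z^2 + 64yz^2 - 72xyz + 48yz + 192xz^2 - 216x^2z + 144xz + 256z^2 - 288xz + 192z - 416yz + 468xy - 312y - 96xz + 108x^2 - 72x - 160z + 180x - 120 - 192y^2z + 216xy^2 - 144y^2 - 192xyz + 216x^2y - 144xy    [distributive law]
= 128z^3 + 48xz^2 + 352z^2 + 64yz^2 - 264xyz - 368yz - 216x^2z - 240xz + 32z + 324xy - 312y + 108x^2 + 108x - 120 - 192y^2z + 216xy^2 - 144y^2 + 216x^2y    [combine like terms]

128z^3 + 48xz^2 + 352z^2 + 64yz^2 - 264xyz - 368yz - 216x^2z - 240xz + 32z + 324xy - 312y + 108x^2 + 108x - 120 - 192y^2z + 216xy^2 - 144y^2 + 216x^2y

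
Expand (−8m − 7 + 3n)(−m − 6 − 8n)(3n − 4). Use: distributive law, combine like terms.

24m²n − 32m² − 79mn − 220m + 183mn² − 26n − 168 + 210n² − 72n³

(−8m − 7 + 3n)(−m − 6 − 8n)(3n − 4)
= (8m² + 48m + 64mn + 7m + 42 + 56n − 3mn − 18n − 24n²)(3n − 4)    [distributive law]
= (8m² + 55m + 61mn + 42 + 38n − 24n²)(3n − 4)    [combine like terms]
= 24m²n − 32m² + 165mn − 220m + 183mn² − 244mn + 126n − 168 + 114n² − 152n − 72n³ + 96n²    [distributive law]
= 24m²n − 32m² − 79mn − 220m + 183mn² − 26n − 168 + 210n² − 72n³    [combine like terms]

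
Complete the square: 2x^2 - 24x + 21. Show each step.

2x^2 - 24x + 21
= 2(x^2 - 12x) + 21    [factor out 2 from the x-terms]
= 2(x^2 - 12x + 36 - 36) + 21    [add and subtract 36 inside the bracket]
= 2(x - 6)^2 - 72 + 21    [perfect-square identity]
= 2(x - 6)^2 - 51    [combine constants]

2(x - 6)^2 - 51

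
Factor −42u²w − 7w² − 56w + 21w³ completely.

−42u²w − 7w² − 56w + 21w³
= 7(−6u²w − w² − 8w + 3w³)    [factor out 7]
= 7w(−6u² − w − 8 + 3w²)    [factor out w]

7w(−6u² − w − 8 + 3w²)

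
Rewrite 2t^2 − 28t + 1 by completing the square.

2t^2 − 28t + 1
= 2(t^2 − 14t) + 1    [factor out 2 from the t-terms]
= 2(t^2 − 14t + 49 − 49) + 1    [add and subtract 49 inside the bracket]
= 2(t − 7)^2 − 98 + 1    [perfect-square identity]
= 2(t − 7)^2 − 97    [combine constants]

2(t − 7)^2 − 97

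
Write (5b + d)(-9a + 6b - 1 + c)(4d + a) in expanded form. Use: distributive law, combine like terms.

(5b + d)(-9a + 6b - 1 + c)(4d + a)
= (-45ab + 30b² - 5b + 5bc - 9ad + 6bd - d + cd)(4d + a)    [distributive law]
= -180abd - 45a²b + 120b²d + 30ab² - 20bd - 5ab + 20bcd + 5abc - 36ad² - 9a²d + 24bd² + 6abd - 4d² - ad + 4cd² + acd    [distributive law]
= -174abd - 45a²b + 120b²d + 30ab² - 20bd - 5ab + 20bcd + 5abc - 36ad² - 9a²d + 24bd² - 4d² - ad + 4cd² + acd    [combine like terms]

-174abd - 45a²b + 120b²d + 30ab² - 20bd - 5ab + 20bcd + 5abc - 36ad² - 9a²d + 24bd² - 4d² - ad + 4cd² + acd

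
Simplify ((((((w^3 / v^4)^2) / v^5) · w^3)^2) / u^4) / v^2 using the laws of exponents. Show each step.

((((((w^3 / v^4)^2) / v^5) · w^3)^2) / u^4) / v^2
= ((((((w^3 / v^4)^2) / v^5)^2) · ((w^3)^2)) / u^4) / v^2    [power of a product]
= ((((((w^3 / v^4)^2)^2) / ((v^5)^2)) · ((w^3)^2)) / u^4) / v^2    [power of a quotient]
= (((((w^3 / v^4)^4) / ((v^5)^2)) · ((w^3)^2)) / u^4) / v^2    [power of a power]
= ((((((w^3)^4) / ((v^4)^4)) / ((v^5)^2)) · ((w^3)^2)) / u^4) / v^2    [power of a quotient]
= ((((w^12 / ((v^4)^4)) / ((v^5)^2)) · ((w^3)^2)) / u^4) / v^2    [power of a power]
= ((((w^12 / v^16) / ((v^5)^2)) · ((w^3)^2)) / u^4) / v^2    [power of a power]
= ((((w^12 / v^16) / v^10) · ((w^3)^2)) / u^4) / v^2    [power of a power]
= ((((w^12 / v^16) / v^10) · w^6) / u^4) / v^2    [power of a power]
= u^(-4)v^(-28)w^18    [quotient of powers; product of powers]

u^(-4)v^(-28)w^18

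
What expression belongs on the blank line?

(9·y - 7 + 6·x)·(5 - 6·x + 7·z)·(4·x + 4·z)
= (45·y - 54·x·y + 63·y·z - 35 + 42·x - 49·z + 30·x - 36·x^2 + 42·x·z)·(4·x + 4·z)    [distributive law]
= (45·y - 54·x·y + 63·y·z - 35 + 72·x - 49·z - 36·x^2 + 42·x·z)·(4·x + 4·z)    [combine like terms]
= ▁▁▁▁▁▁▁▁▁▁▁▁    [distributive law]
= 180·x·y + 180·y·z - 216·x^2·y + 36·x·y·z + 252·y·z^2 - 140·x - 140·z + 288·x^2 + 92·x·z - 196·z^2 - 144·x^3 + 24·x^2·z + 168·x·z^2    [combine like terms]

Applying distributive law to the line above:

180·x·y + 180·y·z - 216·x^2·y - 216·x·y·z + 252·x·y·z + 252·y·z^2 - 140·x - 140·z + 288·x^2 + 288·x·z - 196·x·z - 196·z^2 - 144·x^3 - 144·x^2·z + 168·x^2·z + 168·x·z^2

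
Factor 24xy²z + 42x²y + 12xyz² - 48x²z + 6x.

6x(4y²z + 7xy + 2yz² - 8xz + 1)

24xy²z + 42x²y + 12xyz² - 48x²z + 6x
= 6(4xy²z + 7x²y + 2xyz² - 8x²z + x)    [factor out 6]
= 6x(4y²z + 7xy + 2yz² - 8xz + 1)    [factor out x]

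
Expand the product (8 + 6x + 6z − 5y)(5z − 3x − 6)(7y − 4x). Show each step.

28yz − 16xz − 540xy + 240x² − 336y + 192x + 184xyz − 48x²z − 186x²y + 72x³ + 210yz² − 120xz² − 175y²z + 105xy² + 210y²

(8 + 6x + 6z − 5y)(5z − 3x − 6)(7y − 4x)
= (40z − 24x − 48 + 30xz − 18x² − 36x + 30z² − 18xz − 36z − 25yz + 15xy + 30y)(7y − 4x)    [distributive law]
= (4z − 60x − 48 + 12xz − 18x² + 30z² − 25yz + 15xy + 30y)(7y − 4x)    [combine like terms]
= 28yz − 16xz − 420xy + 240x² − 336y + 192x + 84xyz − 48x²z − 126x²y + 72x³ + 210yz² − 120xz² − 175y²z + 100xyz + 105xy² − 60x²y + 210y² − 120xy    [distributive law]
= 28yz − 16xz − 540xy + 240x² − 336y + 192x + 184xyz − 48x²z − 186x²y + 72x³ + 210yz² − 120xz² − 175y²z + 105xy² + 210y²    [combine like terms]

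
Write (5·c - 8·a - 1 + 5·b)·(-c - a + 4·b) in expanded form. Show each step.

(5·c - 8·a - 1 + 5·b)·(-c - a + 4·b)
= -5·c² - 5·a·c + 20·b·c + 8·a·c + 8·a² - 32·a·b + c + a - 4·b - 5·b·c - 5·a·b + 20·b²    [distributive law]
= -5·c² + 3·a·c + 15·b·c + 8·a² - 37·a·b + c + a - 4·b + 20·b²    [combine like terms]

-5·c² + 3·a·c + 15·b·c + 8·a² - 37·a·b + c + a - 4·b + 20·b²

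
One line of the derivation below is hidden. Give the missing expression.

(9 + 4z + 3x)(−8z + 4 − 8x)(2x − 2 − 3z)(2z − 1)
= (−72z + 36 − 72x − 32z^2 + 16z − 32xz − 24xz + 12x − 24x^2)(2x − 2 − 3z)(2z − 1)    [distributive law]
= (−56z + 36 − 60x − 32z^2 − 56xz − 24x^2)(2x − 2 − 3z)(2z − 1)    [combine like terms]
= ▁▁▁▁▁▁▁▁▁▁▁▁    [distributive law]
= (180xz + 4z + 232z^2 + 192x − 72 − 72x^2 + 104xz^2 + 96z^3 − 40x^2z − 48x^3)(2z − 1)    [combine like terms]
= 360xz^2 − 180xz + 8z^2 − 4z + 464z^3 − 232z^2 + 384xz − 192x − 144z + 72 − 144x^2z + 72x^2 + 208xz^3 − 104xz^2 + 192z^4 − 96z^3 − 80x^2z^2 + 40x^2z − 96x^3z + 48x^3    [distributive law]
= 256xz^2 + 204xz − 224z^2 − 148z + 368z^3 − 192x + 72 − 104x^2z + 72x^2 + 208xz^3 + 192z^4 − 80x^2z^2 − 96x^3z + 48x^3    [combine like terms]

Applying distributive law to the line above:

(−112xz + 112z + 168z^2 + 72x − 72 − 108z − 120x^2 + 120x + 180xz − 64xz^2 + 64z^2 + 96z^3 − 112x^2z + 112xz + 168xz^2 − 48x^3 + 48x^2 + 72x^2z)(2z − 1)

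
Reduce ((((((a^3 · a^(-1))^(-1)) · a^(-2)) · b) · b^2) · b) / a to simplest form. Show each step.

((((((a^3 · a^(-1))^(-1)) · a^(-2)) · b) · b^2) · b) / a
= (((((((a^3)^(-1)) · ((a^(-1))^(-1))) · a^(-2)) · b) · b^2) · b) / a    [power of a product]
= (((((a^(-3) · ((a^(-1))^(-1))) · a^(-2)) · b) · b^2) · b) / a    [power of a power]
= (((((a^(-3) · a) · a^(-2)) · b) · b^2) · b) / a    [power of a power]
= ((((a^(-2) · a^(-2)) · b) · b^2) · b) / a    [product of powers]
= (((a^(-4) · b) · b^2) · b) / a    [product of powers]
= a^(-5)b^4    [quotient of powers; product of powers]

a^(-5)b^4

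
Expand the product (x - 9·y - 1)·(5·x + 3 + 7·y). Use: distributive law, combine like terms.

5·x^2 - 2·x - 38·x·y - 34·y - 63·y^2 - 3

(x - 9·y - 1)·(5·x + 3 + 7·y)
= 5·x^2 + 3·x + 7·x·y - 45·x·y - 27·y - 63·y^2 - 5·x - 3 - 7·y    [distributive law]
= 5·x^2 - 2·x - 38·x·y - 34·y - 63·y^2 - 3    [combine like terms]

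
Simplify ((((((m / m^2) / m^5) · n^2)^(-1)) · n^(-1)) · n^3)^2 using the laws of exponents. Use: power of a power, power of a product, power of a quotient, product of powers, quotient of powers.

((((((m / m^2) / m^5) · n^2)^(-1)) · n^(-1)) · n^3)^2
= ((((((m / m^2) / m^5) · n^2)^(-1)) · n^(-1))^2) · ((n^3)^2)    [power of a product]
= ((((((m / m^2) / m^5) · n^2)^(-1))^2) · ((n^(-1))^2)) · ((n^3)^2)    [power of a product]
= (((((m / m^2) / m^5) · n^2)^(-2)) · ((n^(-1))^2)) · ((n^3)^2)    [power of a power]
= (((((m / m^2) / m^5)^(-2)) · ((n^2)^(-2))) · ((n^(-1))^2)) · ((n^3)^2)    [power of a product]
= (((((m / m^2)^(-2)) / ((m^5)^(-2))) · ((n^2)^(-2))) · ((n^(-1))^2)) · ((n^3)^2)    [power of a quotient]
= (((((m^(-2)) / ((m^2)^(-2))) / ((m^5)^(-2))) · ((n^2)^(-2))) · ((n^(-1))^2)) · ((n^3)^2)    [power of a quotient]
= ((((m^(-2) / m^(-4)) / ((m^5)^(-2))) · ((n^2)^(-2))) · ((n^(-1))^2)) · ((n^3)^2)    [power of a power]
= (((m^2 / ((m^5)^(-2))) · ((n^2)^(-2))) · ((n^(-1))^2)) · ((n^3)^2)    [quotient of powers]
= (((m^2 / m^(-10)) · ((n^2)^(-2))) · ((n^(-1))^2)) · ((n^3)^2)    [power of a power]
= ((m^12 · ((n^2)^(-2))) · ((n^(-1))^2)) · ((n^3)^2)    [quotient of powers]
= ((m^12 · n^(-4)) · ((n^(-1))^2)) · ((n^3)^2)    [power of a power]
= ((m^12 · n^(-4)) · n^(-2)) · ((n^3)^2)    [power of a power]
= ((m^12 · n^(-4)) · n^(-2)) · n^6    [power of a power]
= m^12    [product of powers]

m^12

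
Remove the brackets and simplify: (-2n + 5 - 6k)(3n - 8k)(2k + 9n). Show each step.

-30kn^2 - 54n^3 + 428k^2n - 330kn + 135n^2 - 80k^2 + 96k^3

(-2n + 5 - 6k)(3n - 8k)(2k + 9n)
= (-6n^2 + 16kn + 15n - 40k - 18kn + 48k^2)(2k + 9n)    [distributive law]
= (-6n^2 - 2kn + 15n - 40k + 48k^2)(2k + 9n)    [combine like terms]
= -12kn^2 - 54n^3 - 4k^2n - 18kn^2 + 30kn + 135n^2 - 80k^2 - 360kn + 96k^3 + 432k^2n    [distributive law]
= -30kn^2 - 54n^3 + 428k^2n - 330kn + 135n^2 - 80k^2 + 96k^3    [combine like terms]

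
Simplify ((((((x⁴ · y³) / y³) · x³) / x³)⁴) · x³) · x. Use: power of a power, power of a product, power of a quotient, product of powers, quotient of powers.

x²⁰

((((((x⁴ · y³) / y³) · x³) / x³)⁴) · x³) · x
= ((((((x⁴ · y³) / y³) · x³)⁴) / ((x³)⁴)) · x³) · x    [power of a quotient]
= ((((((x⁴ · y³) / y³)⁴) · ((x³)⁴)) / ((x³)⁴)) · x³) · x    [power of a product]
= ((((((x⁴ · y³)⁴) / ((y³)⁴)) · ((x³)⁴)) / ((x³)⁴)) · x³) · x    [power of a quotient]
= (((((((x⁴)⁴) · ((y³)⁴)) / ((y³)⁴)) · ((x³)⁴)) / ((x³)⁴)) · x³) · x    [power of a product]
= (((((x¹⁶ · ((y³)⁴)) / ((y³)⁴)) · ((x³)⁴)) / ((x³)⁴)) · x³) · x    [power of a power]
= (((((x¹⁶ · y¹²) / ((y³)⁴)) · ((x³)⁴)) / ((x³)⁴)) · x³) · x    [power of a power]
= (((((x¹⁶ · y¹²) / y¹²) · ((x³)⁴)) / ((x³)⁴)) · x³) · x    [power of a power]
= (((((x¹⁶ · y¹²) / y¹²) · x¹²) / ((x³)⁴)) · x³) · x    [power of a power]
= (((((x¹⁶ · y¹²) / y¹²) · x¹²) / x¹²) · x³) · x    [power of a power]
= x²⁰    [quotient of powers; product of powers]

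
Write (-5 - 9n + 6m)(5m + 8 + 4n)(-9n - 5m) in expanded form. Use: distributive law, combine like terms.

253mn - 115m² + 360n + 200m + 828n² + 369mn² - 165m²n + 324n³ - 150m³

(-5 - 9n + 6m)(5m + 8 + 4n)(-9n - 5m)
= (-25m - 40 - 20n - 45mn - 72n - 36n² + 30m² + 48m + 24mn)(-9n - 5m)    [distributive law]
= (23m - 40 - 92n - 21mn - 36n² + 30m²)(-9n - 5m)    [combine like terms]
= -207mn - 115m² + 360n + 200m + 828n² + 460mn + 189mn² + 105m²n + 324n³ + 180mn² - 270m²n - 150m³    [distributive law]
= 253mn - 115m² + 360n + 200m + 828n² + 369mn² - 165m²n + 324n³ - 150m³    [combine like terms]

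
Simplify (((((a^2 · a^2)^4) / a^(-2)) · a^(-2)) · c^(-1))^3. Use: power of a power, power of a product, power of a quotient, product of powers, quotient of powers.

a^48·c^(-3)

(((((a^2 · a^2)^4) / a^(-2)) · a^(-2)) · c^(-1))^3
= (((((a^2 · a^2)^4) / a^(-2)) · a^(-2))^3) · ((c^(-1))^3)    [power of a product]
= (((((a^2 · a^2)^4) / a^(-2))^3) · ((a^(-2))^3)) · ((c^(-1))^3)    [power of a product]
= (((((a^2 · a^2)^4)^3) / ((a^(-2))^3)) · ((a^(-2))^3)) · ((c^(-1))^3)    [power of a quotient]
= ((((a^2 · a^2)^12) / ((a^(-2))^3)) · ((a^(-2))^3)) · ((c^(-1))^3)    [power of a power]
= (((((a^2)^12) · ((a^2)^12)) / ((a^(-2))^3)) · ((a^(-2))^3)) · ((c^(-1))^3)    [power of a product]
= (((a^24 · ((a^2)^12)) / ((a^(-2))^3)) · ((a^(-2))^3)) · ((c^(-1))^3)    [power of a power]
= (((a^24 · a^24) / ((a^(-2))^3)) · ((a^(-2))^3)) · ((c^(-1))^3)    [power of a power]
= ((a^48 / ((a^(-2))^3)) · ((a^(-2))^3)) · ((c^(-1))^3)    [product of powers]
= ((a^48 / a^(-6)) · ((a^(-2))^3)) · ((c^(-1))^3)    [power of a power]
= (a^54 · ((a^(-2))^3)) · ((c^(-1))^3)    [quotient of powers]
= (a^54 · a^(-6)) · ((c^(-1))^3)    [power of a power]
= a^48 · ((c^(-1))^3)    [product of powers]
= a^48 · c^(-3)    [power of a power]
= a^48·c^(-3)    [rearrange]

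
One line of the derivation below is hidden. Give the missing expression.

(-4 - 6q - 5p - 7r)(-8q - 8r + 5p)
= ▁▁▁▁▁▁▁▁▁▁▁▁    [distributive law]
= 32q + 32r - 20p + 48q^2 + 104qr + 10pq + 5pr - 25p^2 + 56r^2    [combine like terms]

After distributive law, the bracketed line is:

32q + 32r - 20p + 48q^2 + 48qr - 30pq + 40pq + 40pr - 25p^2 + 56qr + 56r^2 - 35pr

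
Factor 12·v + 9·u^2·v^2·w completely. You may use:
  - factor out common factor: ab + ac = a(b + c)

3·v(4 + 3·u^2·v·w)

12·v + 9·u^2·v^2·w
= 3(4·v + 3·u^2·v^2·w)    [factor out 3]
= 3·v(4 + 3·u^2·v·w)    [factor out v]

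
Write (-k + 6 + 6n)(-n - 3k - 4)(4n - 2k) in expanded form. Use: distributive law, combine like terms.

-56kn^2 + 46k^2n - 6k^3 + 4kn + 28k^2 - 120n^2 - 96n + 48k - 24n^3

(-k + 6 + 6n)(-n - 3k - 4)(4n - 2k)
= (kn + 3k^2 + 4k - 6n - 18k - 24 - 6n^2 - 18kn - 24n)(4n - 2k)    [distributive law]
= (-17kn + 3k^2 - 14k - 30n - 24 - 6n^2)(4n - 2k)    [combine like terms]
= -68kn^2 + 34k^2n + 12k^2n - 6k^3 - 56kn + 28k^2 - 120n^2 + 60kn - 96n + 48k - 24n^3 + 12kn^2    [distributive law]
= -56kn^2 + 46k^2n - 6k^3 + 4kn + 28k^2 - 120n^2 - 96n + 48k - 24n^3    [combine like terms]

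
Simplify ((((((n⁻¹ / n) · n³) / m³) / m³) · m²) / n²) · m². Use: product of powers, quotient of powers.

((((((n⁻¹ / n) · n³) / m³) / m³) · m²) / n²) · m²
= (((((n⁻² · n³) / m³) / m³) · m²) / n²) · m²    [quotient of powers]
= ((((n / m³) / m³) · m²) / n²) · m²    [product of powers]
= m⁻²n⁻¹    [quotient of powers; product of powers]

m⁻²n⁻¹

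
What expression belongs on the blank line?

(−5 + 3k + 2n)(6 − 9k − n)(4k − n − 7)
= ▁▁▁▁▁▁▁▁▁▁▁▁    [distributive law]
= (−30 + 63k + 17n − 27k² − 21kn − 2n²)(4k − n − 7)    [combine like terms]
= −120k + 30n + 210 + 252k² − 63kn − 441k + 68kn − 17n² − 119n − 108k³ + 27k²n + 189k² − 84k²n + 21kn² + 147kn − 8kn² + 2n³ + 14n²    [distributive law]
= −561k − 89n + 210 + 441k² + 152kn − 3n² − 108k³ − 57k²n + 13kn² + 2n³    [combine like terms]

After distributive law, the bracketed line is:

(−30 + 45k + 5n + 18k − 27k² − 3kn + 12n − 18kn − 2n²)(4k − n − 7)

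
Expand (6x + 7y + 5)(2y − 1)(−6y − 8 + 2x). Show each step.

(6x + 7y + 5)(2y − 1)(−6y − 8 + 2x)
= (12xy − 6x + 14y^2 − 7y + 10y − 5)(−6y − 8 + 2x)    [distributive law]
= (12xy − 6x + 14y^2 + 3y − 5)(−6y − 8 + 2x)    [combine like terms]
= −72xy^2 − 96xy + 24x^2y + 36xy + 48x − 12x^2 − 84y^3 − 112y^2 + 28xy^2 − 18y^2 − 24y + 6xy + 30y + 40 − 10x    [distributive law]
= −44xy^2 − 54xy + 24x^2y + 38x − 12x^2 − 84y^3 − 130y^2 + 6y + 40    [combine like terms]

−44xy^2 − 54xy + 24x^2y + 38x − 12x^2 − 84y^3 − 130y^2 + 6y + 40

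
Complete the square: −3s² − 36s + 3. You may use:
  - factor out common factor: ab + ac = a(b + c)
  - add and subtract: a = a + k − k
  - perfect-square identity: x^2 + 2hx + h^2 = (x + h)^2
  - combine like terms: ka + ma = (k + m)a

−3(s + 6)² + 111

−3s² − 36s + 3
= −3(s² + 12s) + 3    [factor out -3 from the s-terms]
= −3(s² + 12s + 36 − 36) + 3    [add and subtract 36 inside the bracket]
= −3(s + 6)² + 108 + 3    [perfect-square identity]
= −3(s + 6)² + 111    [combine constants]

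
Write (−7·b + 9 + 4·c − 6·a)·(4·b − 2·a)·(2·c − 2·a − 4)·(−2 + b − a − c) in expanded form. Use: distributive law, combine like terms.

8·b^2·c − 56·b^3·c − 52·a·b^2·c + 88·b^2·c^2 − 256·a·b^2 + 56·a·b^3 − 36·a^2·b^2 − 368·b^2 + 112·b^3 + 124·a·b·c + 72·a^2·b·c + 4·a·b·c^2 − 20·a^2·b − 44·a^3·b + 280·a·b + 128·b·c − 72·b·c^2 + 288·b − 64·a·c − 64·a^2·c + 36·a·c^2 − 48·a^2 + 60·a^3 − 144·a − 32·b·c^3 − 24·a^2·c^2 + 16·a·c^3 − 16·a^3·c + 24·a^4

(−7·b + 9 + 4·c − 6·a)·(4·b − 2·a)·(2·c − 2·a − 4)·(−2 + b − a − c)
= (−28·b^2 + 14·a·b + 36·b − 18·a + 16·b·c − 8·a·c − 24·a·b + 12·a^2)·(2·c − 2·a − 4)·(−2 + b − a − c)    [distributive law]
= (−28·b^2 − 10·a·b + 36·b − 18·a + 16·b·c − 8·a·c + 12·a^2)·(2·c − 2·a − 4)·(−2 + b − a − c)    [combine like terms]
= (−56·b^2·c + 56·a·b^2 + 112·b^2 − 20·a·b·c + 20·a^2·b + 40·a·b + 72·b·c − 72·a·b − 144·b − 36·a·c + 36·a^2 + 72·a + 32·b·c^2 − 32·a·b·c − 64·b·c − 16·a·c^2 + 16·a^2·c + 32·a·c + 24·a^2·c − 24·a^3 − 48·a^2)·(−2 + b − a − c)    [distributive law]
= (−56·b^2·c + 56·a·b^2 + 112·b^2 − 52·a·b·c + 20·a^2·b − 32·a·b + 8·b·c − 144·b − 4·a·c − 12·a^2 + 72·a + 32·b·c^2 − 16·a·c^2 + 40·a^2·c − 24·a^3)·(−2 + b − a − c)    [combine like terms]
= 112·b^2·c − 56·b^3·c + 56·a·b^2·c + 56·b^2·c^2 − 112·a·b^2 + 56·a·b^3 − 56·a^2·b^2 − 56·a·b^2·c − 224·b^2 + 112·b^3 − 112·a·b^2 − 112·b^2·c + 104·a·b·c − 52·a·b^2·c + 52·a^2·b·c + 52·a·b·c^2 − 40·a^2·b + 20·a^2·b^2 − 20·a^3·b − 20·a^2·b·c + 64·a·b − 32·a·b^2 + 32·a^2·b + 32·a·b·c − 16·b·c + 8·b^2·c − 8·a·b·c − 8·b·c^2 + 288·b − 144·b^2 + 144·a·b + 144·b·c + 8·a·c − 4·a·b·c + 4·a^2·c + 4·a·c^2 + 24·a^2 − 12·a^2·b + 12·a^3 + 12·a^2·c − 144·a + 72·a·b − 72·a^2 − 72·a·c − 64·b·c^2 + 32·b^2·c^2 − 32·a·b·c^2 − 32·b·c^3 + 32·a·c^2 − 16·a·b·c^2 + 16·a^2·c^2 + 16·a·c^3 − 80·a^2·c + 40·a^2·b·c − 40·a^3·c − 40·a^2·c^2 + 48·a^3 − 24·a^3·b + 24·a^4 + 24·a^3·c    [distributive law]
= 8·b^2·c − 56·b^3·c − 52·a·b^2·c + 88·b^2·c^2 − 256·a·b^2 + 56·a·b^3 − 36·a^2·b^2 − 368·b^2 + 112·b^3 + 124·a·b·c + 72·a^2·b·c + 4·a·b·c^2 − 20·a^2·b − 44·a^3·b + 280·a·b + 128·b·c − 72·b·c^2 + 288·b − 64·a·c − 64·a^2·c + 36·a·c^2 − 48·a^2 + 60·a^3 − 144·a − 32·b·c^3 − 24·a^2·c^2 + 16·a·c^3 − 16·a^3·c + 24·a^4    [combine like terms]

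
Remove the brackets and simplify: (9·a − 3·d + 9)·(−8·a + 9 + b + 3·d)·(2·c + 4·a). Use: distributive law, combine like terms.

(9·a − 3·d + 9)·(−8·a + 9 + b + 3·d)·(2·c + 4·a)
= (−72·a^2 + 81·a + 9·a·b + 27·a·d + 24·a·d − 27·d − 3·b·d − 9·d^2 − 72·a + 81 + 9·b + 27·d)·(2·c + 4·a)    [distributive law]
= (−72·a^2 + 9·a + 9·a·b + 51·a·d − 3·b·d − 9·d^2 + 81 + 9·b)·(2·c + 4·a)    [combine like terms]
= −144·a^2·c − 288·a^3 + 18·a·c + 36·a^2 + 18·a·b·c + 36·a^2·b + 102·a·c·d + 204·a^2·d − 6·b·c·d − 12·a·b·d − 18·c·d^2 − 36·a·d^2 + 162·c + 324·a + 18·b·c + 36·a·b    [distributive law]

−144·a^2·c − 288·a^3 + 18·a·c + 36·a^2 + 18·a·b·c + 36·a^2·b + 102·a·c·d + 204·a^2·d − 6·b·c·d − 12·a·b·d − 18·c·d^2 − 36·a·d^2 + 162·c + 324·a + 18·b·c + 36·a·b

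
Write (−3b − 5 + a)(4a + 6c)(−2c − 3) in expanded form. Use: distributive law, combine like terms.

(−3b − 5 + a)(4a + 6c)(−2c − 3)
= (−12ab − 18bc − 20a − 30c + 4a^2 + 6ac)(−2c − 3)    [distributive law]
= 24abc + 36ab + 36bc^2 + 54bc + 40ac + 60a + 60c^2 + 90c − 8a^2c − 12a^2 − 12ac^2 − 18ac    [distributive law]
= 24abc + 36ab + 36bc^2 + 54bc + 22ac + 60a + 60c^2 + 90c − 8a^2c − 12a^2 − 12ac^2    [combine like terms]

24abc + 36ab + 36bc^2 + 54bc + 22ac + 60a + 60c^2 + 90c − 8a^2c − 12a^2 − 12ac^2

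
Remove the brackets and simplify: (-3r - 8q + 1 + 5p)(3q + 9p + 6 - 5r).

(-3r - 8q + 1 + 5p)(3q + 9p + 6 - 5r)
= -9qr - 27pr - 18r + 15r² - 24q² - 72pq - 48q + 40qr + 3q + 9p + 6 - 5r + 15pq + 45p² + 30p - 25pr    [distributive law]
= 31qr - 52pr - 23r + 15r² - 24q² - 57pq - 45q + 39p + 6 + 45p²    [combine like terms]

31qr - 52pr - 23r + 15r² - 24q² - 57pq - 45q + 39p + 6 + 45p²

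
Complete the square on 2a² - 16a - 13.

2(a - 4)² - 45

2a² - 16a - 13
= 2(a² - 8a) - 13    [factor out 2 from the a-terms]
= 2(a² - 8a + 16 - 16) - 13    [add and subtract 16 inside the bracket]
= 2(a - 4)² - 32 - 13    [perfect-square identity]
= 2(a - 4)² - 45    [combine constants]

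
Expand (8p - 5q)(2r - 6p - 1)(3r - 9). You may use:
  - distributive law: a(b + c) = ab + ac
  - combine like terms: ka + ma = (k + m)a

48pr² - 168pr - 144p²r + 432p² + 72p - 30qr² + 105qr + 90pqr - 270pq - 45q

(8p - 5q)(2r - 6p - 1)(3r - 9)
= (16pr - 48p² - 8p - 10qr + 30pq + 5q)(3r - 9)    [distributive law]
= 48pr² - 144pr - 144p²r + 432p² - 24pr + 72p - 30qr² + 90qr + 90pqr - 270pq + 15qr - 45q    [distributive law]
= 48pr² - 168pr - 144p²r + 432p² + 72p - 30qr² + 105qr + 90pqr - 270pq - 45q    [combine like terms]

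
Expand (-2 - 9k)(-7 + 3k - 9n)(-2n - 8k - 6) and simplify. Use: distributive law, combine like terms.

-136n - 454k - 84 - 744kn - 294k^2 - 36n^2 - 594k^2n + 216k^3 - 162kn^2

(-2 - 9k)(-7 + 3k - 9n)(-2n - 8k - 6)
= (14 - 6k + 18n + 63k - 27k^2 + 81kn)(-2n - 8k - 6)    [distributive law]
= (14 + 57k + 18n - 27k^2 + 81kn)(-2n - 8k - 6)    [combine like terms]
= -28n - 112k - 84 - 114kn - 456k^2 - 342k - 36n^2 - 144kn - 108n + 54k^2n + 216k^3 + 162k^2 - 162kn^2 - 648k^2n - 486kn    [distributive law]
= -136n - 454k - 84 - 744kn - 294k^2 - 36n^2 - 594k^2n + 216k^3 - 162kn^2    [combine like terms]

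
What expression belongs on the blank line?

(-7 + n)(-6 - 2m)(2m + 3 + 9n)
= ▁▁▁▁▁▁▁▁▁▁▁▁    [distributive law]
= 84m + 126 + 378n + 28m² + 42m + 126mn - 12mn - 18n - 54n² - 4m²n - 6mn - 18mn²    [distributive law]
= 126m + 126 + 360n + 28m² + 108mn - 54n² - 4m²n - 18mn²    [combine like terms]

By distributive law:

(42 + 14m - 6n - 2mn)(2m + 3 + 9n)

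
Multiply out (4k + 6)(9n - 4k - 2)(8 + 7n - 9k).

-422kn + 252kn^2 - 436k^2n + 160k^2 + 144k^3 - 148k + 348n + 378n^2 - 96

(4k + 6)(9n - 4k - 2)(8 + 7n - 9k)
= (36kn - 16k^2 - 8k + 54n - 24k - 12)(8 + 7n - 9k)    [distributive law]
= (36kn - 16k^2 - 32k + 54n - 12)(8 + 7n - 9k)    [combine like terms]
= 288kn + 252kn^2 - 324k^2n - 128k^2 - 112k^2n + 144k^3 - 256k - 224kn + 288k^2 + 432n + 378n^2 - 486kn - 96 - 84n + 108k    [distributive law]
= -422kn + 252kn^2 - 436k^2n + 160k^2 + 144k^3 - 148k + 348n + 378n^2 - 96    [combine like terms]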